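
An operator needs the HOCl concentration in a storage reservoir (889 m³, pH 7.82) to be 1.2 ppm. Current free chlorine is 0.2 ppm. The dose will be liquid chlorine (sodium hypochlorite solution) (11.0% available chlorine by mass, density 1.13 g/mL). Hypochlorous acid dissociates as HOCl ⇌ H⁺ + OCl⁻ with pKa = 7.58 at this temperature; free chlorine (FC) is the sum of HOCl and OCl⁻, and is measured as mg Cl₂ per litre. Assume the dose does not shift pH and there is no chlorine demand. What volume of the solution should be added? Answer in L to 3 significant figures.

Volume: 889 m³ = 889,000 L.
[OCl⁻]/[HOCl] = 10^(pH − pKa) = 10^(7.82 − 7.58) = 1.738; fraction as HOCl = 1/(1 + 1.738) = 0.3653.
Free chlorine required for 1.2 ppm HOCl: 1.2 / 0.3653 = 3.285 ppm.
FC to add: 3.285 − 0.2 = 3.085 mg/L as Cl₂.
Cl₂ equivalent: 3.085 mg/L × 889,000 L = 2743 g.
Product at 11.0% available Cl: 2743 / 0.11 = 24,940 g.
Volume: 24,940 g ÷ 1.13 g/mL = 22,070 mL.

22.1 L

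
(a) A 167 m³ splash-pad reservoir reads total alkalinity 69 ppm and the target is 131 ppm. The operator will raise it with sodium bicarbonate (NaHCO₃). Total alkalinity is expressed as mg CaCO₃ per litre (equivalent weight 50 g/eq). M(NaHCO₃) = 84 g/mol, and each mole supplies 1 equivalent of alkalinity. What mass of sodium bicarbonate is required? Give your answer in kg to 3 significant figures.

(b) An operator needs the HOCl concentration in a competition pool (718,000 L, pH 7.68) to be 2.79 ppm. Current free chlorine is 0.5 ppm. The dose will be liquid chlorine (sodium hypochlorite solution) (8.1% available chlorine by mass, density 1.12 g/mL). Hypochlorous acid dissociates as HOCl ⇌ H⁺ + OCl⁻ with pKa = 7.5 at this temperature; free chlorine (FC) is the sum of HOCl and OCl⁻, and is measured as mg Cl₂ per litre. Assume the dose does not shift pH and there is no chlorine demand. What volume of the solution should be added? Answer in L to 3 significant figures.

(a) Volume: 167 m³ = 167,000 L.
(a) Alkalinity to add: (131 − 69) = 62 mg/L as CaCO₃ × 167,000 L = 10,350 g as CaCO₃.
(a) Equivalents: 10,350 g ÷ 50 g/eq = 207.1 eq.
(a) NaHCO₃ supplies 1 eq per mole → 207.1 mol.
(a) Mass: 207.1 mol × 84 g/mol = 17,390 g.

(b) [OCl⁻]/[HOCl] = 10^(pH − pKa) = 10^(7.68 − 7.5) = 1.514; fraction as HOCl = 1/(1 + 1.514) = 0.3978.
(b) Free chlorine required for 2.79 ppm HOCl: 2.79 / 0.3978 = 7.013 ppm.
(b) FC to add: 7.013 − 0.5 = 6.513 mg/L as Cl₂.
(b) Cl₂ equivalent: 6.513 mg/L × 718,000 L = 4676 g.
(b) Product at 8.1% available Cl: 4676 / 0.081 = 57,730 g.
(b) Volume: 57,730 g ÷ 1.12 g/mL = 51,550 mL.

(a) 17.4 kg; (b) 51.5 L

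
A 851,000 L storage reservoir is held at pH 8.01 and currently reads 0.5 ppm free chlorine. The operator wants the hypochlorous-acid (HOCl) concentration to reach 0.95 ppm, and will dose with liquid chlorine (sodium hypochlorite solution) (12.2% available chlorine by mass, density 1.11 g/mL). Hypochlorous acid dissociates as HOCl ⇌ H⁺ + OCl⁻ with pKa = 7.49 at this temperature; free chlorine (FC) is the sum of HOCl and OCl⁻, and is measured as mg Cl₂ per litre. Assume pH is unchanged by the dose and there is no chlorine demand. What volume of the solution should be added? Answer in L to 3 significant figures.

22.6 L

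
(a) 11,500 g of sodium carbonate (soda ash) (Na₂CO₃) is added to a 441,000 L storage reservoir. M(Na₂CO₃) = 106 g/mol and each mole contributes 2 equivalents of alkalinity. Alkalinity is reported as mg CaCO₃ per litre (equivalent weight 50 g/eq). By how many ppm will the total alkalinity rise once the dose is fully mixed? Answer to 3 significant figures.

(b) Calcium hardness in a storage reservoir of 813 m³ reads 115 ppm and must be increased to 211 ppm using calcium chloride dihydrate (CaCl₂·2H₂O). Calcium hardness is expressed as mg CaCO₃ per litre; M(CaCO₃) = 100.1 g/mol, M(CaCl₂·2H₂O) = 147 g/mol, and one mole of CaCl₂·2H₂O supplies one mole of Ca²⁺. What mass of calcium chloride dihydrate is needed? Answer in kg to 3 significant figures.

(a) Moles of Na₂CO₃: 11,500 g ÷ 106 g/mol = 108.5 mol → 217 eq of alkalinity.
(a) As CaCO₃: 217 eq × 50 g/eq = 10,850 g.
(a) Rise: 10,850 g / 441,000 L × 1000 = 24.6 mg/L.

(b) Volume: 813 m³ = 813,000 L.
(b) Hardness to add: (211 − 115) = 96 mg/L as CaCO₃ × 813,000 L = 78,050 g as CaCO₃.
(b) Moles of Ca²⁺ (1 mol Ca²⁺ ≡ 1 mol CaCO₃): 78,050 / 100.1 g/mol = 779.7 mol.
(b) Mass of CaCl₂·2H₂O: 779.7 × 147 = 114,600 g.

(a) 24.6 ppm; (b) 115 kg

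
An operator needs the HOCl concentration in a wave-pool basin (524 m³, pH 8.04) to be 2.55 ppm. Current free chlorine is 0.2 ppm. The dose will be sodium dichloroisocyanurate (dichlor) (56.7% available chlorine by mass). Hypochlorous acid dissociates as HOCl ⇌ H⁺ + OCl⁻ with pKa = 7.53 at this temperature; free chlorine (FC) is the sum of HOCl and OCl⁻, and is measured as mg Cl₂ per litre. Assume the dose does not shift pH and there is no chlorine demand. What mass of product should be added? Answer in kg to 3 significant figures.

9.80 kg

Volume: 524 m³ = 524,000 L.
[OCl⁻]/[HOCl] = 10^(pH − pKa) = 10^(8.04 − 7.53) = 3.236; fraction as HOCl = 1/(1 + 3.236) = 0.2361.
Free chlorine required for 2.55 ppm HOCl: 2.55 / 0.2361 = 10.8 ppm.
FC to add: 10.8 − 0.2 = 10.6 mg/L as Cl₂.
Cl₂ equivalent: 10.6 mg/L × 524,000 L = 5555 g.
Product at 56.7% available Cl: 5555 / 0.567 = 9798 g.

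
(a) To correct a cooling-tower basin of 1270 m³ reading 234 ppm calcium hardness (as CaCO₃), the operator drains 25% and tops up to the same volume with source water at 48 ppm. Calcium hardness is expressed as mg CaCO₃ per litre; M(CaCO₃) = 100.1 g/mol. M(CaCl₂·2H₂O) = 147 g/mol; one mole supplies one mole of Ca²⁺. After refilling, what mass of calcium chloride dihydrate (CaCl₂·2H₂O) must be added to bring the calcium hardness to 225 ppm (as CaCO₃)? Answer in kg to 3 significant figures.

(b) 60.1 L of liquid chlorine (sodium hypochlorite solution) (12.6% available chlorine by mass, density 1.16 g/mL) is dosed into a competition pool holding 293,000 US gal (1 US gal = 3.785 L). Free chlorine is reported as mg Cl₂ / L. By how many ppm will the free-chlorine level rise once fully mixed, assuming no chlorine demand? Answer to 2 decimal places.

(a) 69.9 kg; (b) 7.92 ppm

(a) Volume: 1270 m³ = 1,270,000 L.
(a) After draining 25% and refilling: 234 × 0.75 + 48 × 0.25 = 187.5 ppm.
(a) Deficit to target: 225 − 187.5 = 37.5 mg/L.
(a) As CaCO₃: 37.5 mg/L × 1,270,000 L = 47,620 g; ÷ 100.1 = 475.8 mol Ca²⁺.
(a) Mass: 475.8 × 147 = 69,940 g.

(b) Volume: 293,000 US gal × 3.785 L/gal = 1,109,005 L.
(b) Mass of solution: 60.1 L × 1000 mL/L × 1.16 g/mL = 69,720 g.
(b) Available chlorine delivered: 69,720 g × 0.126 = 8784 g as Cl₂.
(b) Concentration rise: 8784 g / 1,109,005 L = 7.921 mg/L = 7.92 ppm.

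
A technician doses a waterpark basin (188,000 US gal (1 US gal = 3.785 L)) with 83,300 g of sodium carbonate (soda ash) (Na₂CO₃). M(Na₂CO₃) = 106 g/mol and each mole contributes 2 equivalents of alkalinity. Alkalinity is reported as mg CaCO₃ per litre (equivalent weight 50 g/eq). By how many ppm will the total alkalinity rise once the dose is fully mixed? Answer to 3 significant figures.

Volume: 188,000 US gal × 3.785 L/gal = 711,580 L.
Moles of Na₂CO₃: 83,300 g ÷ 106 g/mol = 785.8 mol → 1572 eq of alkalinity.
As CaCO₃: 1572 eq × 50 g/eq = 78,580 g.
Rise: 78,580 g / 711,580 L × 1000 = 110.4 mg/L.

110 ppm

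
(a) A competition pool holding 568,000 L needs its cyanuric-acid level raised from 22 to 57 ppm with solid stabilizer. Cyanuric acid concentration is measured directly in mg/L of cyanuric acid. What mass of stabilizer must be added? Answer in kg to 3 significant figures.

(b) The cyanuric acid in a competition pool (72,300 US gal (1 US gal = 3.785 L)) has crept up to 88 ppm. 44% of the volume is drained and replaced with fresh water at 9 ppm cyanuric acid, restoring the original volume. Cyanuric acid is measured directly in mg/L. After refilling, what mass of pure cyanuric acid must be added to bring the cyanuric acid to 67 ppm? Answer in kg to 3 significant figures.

(a) 19.9 kg; (b) 3.77 kg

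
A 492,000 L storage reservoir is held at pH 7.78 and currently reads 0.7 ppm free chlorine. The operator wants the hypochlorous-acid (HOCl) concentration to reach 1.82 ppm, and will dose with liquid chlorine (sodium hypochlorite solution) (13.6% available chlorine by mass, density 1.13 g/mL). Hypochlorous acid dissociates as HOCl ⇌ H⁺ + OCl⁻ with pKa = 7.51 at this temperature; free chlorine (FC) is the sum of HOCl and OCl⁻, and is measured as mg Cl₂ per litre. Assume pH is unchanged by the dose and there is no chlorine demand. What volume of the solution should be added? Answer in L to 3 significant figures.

[OCl⁻]/[HOCl] = 10^(pH − pKa) = 10^(7.78 − 7.51) = 1.862; fraction as HOCl = 1/(1 + 1.862) = 0.3494.
Free chlorine required for 1.82 ppm HOCl: 1.82 / 0.3494 = 5.209 ppm.
FC to add: 5.209 − 0.7 = 4.509 mg/L as Cl₂.
Cl₂ equivalent: 4.509 mg/L × 492,000 L = 2218 g.
Product at 13.6% available Cl: 2218 / 0.136 = 16,310 g.
Volume: 16,310 g ÷ 1.13 g/mL = 14,440 mL.

14.4 L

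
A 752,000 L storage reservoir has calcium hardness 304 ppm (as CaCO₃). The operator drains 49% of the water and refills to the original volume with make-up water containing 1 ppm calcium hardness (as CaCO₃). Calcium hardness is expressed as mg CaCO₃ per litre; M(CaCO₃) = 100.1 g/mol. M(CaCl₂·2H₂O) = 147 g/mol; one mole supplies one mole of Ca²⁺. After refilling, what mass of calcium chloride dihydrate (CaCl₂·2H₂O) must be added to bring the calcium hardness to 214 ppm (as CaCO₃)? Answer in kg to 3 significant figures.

64.6 kg

After draining 49% and refilling: 304 × 0.51 + 1 × 0.49 = 155.53 ppm.
Deficit to target: 214 − 155.53 = 58.47 mg/L.
As CaCO₃: 58.47 mg/L × 752,000 L = 43,970 g; ÷ 100.1 = 439.3 mol Ca²⁺.
Mass: 439.3 × 147 = 64,570 g.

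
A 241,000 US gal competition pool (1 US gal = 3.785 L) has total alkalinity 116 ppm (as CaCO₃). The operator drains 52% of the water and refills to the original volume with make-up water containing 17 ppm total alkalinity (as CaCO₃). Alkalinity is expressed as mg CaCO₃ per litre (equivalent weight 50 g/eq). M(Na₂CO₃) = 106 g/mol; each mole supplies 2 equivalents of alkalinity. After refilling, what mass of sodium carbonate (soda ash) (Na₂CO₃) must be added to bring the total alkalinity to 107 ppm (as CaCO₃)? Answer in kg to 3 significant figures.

Volume: 241,000 US gal × 3.785 L/gal = 912,185 L.
After draining 52% and refilling: 116 × 0.48 + 17 × 0.52 = 64.52 ppm.
Deficit to target: 107 − 64.52 = 42.48 mg/L.
As CaCO₃: 42.48 mg/L × 912,185 L = 38,750 g; ÷ 50 g/eq ÷ 2 = 387.5 mol Na₂CO₃.
Mass: 387.5 × 106 = 41,070 g.

41.1 kg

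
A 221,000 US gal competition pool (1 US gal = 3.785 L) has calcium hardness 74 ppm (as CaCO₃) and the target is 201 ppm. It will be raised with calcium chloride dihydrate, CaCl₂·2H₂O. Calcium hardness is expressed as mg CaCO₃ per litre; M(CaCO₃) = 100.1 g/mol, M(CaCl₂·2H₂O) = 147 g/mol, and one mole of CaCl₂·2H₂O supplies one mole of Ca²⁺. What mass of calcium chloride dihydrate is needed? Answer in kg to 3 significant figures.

156 kg

Volume: 221,000 US gal × 3.785 L/gal = 836,485 L.
Hardness to add: (201 − 74) = 127 mg/L as CaCO₃ × 836,485 L = 106,200 g as CaCO₃.
Moles of Ca²⁺ (1 mol Ca²⁺ ≡ 1 mol CaCO₃): 106,200 / 100.1 g/mol = 1061 mol.
Mass of CaCl₂·2H₂O: 1061 × 147 = 156,000 g.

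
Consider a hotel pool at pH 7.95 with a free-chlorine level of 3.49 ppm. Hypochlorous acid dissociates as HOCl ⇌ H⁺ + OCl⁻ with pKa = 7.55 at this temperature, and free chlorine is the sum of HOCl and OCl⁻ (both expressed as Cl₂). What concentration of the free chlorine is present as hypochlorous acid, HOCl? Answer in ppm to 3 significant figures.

0.994 ppm

[OCl⁻]/[HOCl] = 10^(pH − pKa) = 10^(7.95 − 7.55) = 10^0.40 = 2.512.
Fraction as HOCl = 1 / (1 + 2.512) = 0.2847.
HOCl = 0.2847 × 3.49 ppm = 0.9938 ppm.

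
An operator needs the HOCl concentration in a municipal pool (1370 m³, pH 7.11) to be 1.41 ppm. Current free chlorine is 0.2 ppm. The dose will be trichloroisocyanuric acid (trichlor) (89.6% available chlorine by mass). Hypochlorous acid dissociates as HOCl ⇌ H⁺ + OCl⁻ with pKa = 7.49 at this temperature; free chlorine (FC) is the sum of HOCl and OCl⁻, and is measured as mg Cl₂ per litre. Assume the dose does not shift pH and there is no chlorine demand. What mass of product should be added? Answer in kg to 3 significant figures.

2.75 kg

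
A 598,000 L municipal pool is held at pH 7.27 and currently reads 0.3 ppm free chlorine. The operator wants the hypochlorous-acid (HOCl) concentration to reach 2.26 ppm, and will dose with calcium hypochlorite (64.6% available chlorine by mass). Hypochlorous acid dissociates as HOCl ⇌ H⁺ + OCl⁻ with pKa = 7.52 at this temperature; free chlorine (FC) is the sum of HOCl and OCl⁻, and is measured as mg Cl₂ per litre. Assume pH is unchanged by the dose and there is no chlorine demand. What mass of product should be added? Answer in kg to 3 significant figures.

[OCl⁻]/[HOCl] = 10^(pH − pKa) = 10^(7.27 − 7.52) = 0.5623; fraction as HOCl = 1/(1 + 0.5623) = 0.6401.
Free chlorine required for 2.26 ppm HOCl: 2.26 / 0.6401 = 3.531 ppm.
FC to add: 3.531 − 0.3 = 3.231 mg/L as Cl₂.
Cl₂ equivalent: 3.231 mg/L × 598,000 L = 1932 g.
Product at 64.6% available Cl: 1932 / 0.646 = 2991 g.

2.99 kg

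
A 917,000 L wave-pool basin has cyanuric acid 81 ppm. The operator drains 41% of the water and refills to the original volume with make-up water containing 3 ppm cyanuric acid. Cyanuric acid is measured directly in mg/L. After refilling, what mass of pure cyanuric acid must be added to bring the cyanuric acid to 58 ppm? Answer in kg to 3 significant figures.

8.23 kg

After draining 41% and refilling: 81 × 0.59 + 3 × 0.41 = 49.02 ppm.
Deficit to target: 58 − 49.02 = 8.98 mg/L.
Mass: 8.98 mg/L × 917,000 L = 8235 g cyanuric acid.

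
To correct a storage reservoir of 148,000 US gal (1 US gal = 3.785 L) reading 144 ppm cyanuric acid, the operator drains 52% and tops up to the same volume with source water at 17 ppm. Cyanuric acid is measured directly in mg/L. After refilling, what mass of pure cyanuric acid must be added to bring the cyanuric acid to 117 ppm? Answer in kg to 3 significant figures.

21.9 kg

Volume: 148,000 US gal × 3.785 L/gal = 560,180 L.
After draining 52% and refilling: 144 × 0.48 + 17 × 0.52 = 77.96 ppm.
Deficit to target: 117 − 77.96 = 39.04 mg/L.
Mass: 39.04 mg/L × 560,180 L = 21,870 g cyanuric acid.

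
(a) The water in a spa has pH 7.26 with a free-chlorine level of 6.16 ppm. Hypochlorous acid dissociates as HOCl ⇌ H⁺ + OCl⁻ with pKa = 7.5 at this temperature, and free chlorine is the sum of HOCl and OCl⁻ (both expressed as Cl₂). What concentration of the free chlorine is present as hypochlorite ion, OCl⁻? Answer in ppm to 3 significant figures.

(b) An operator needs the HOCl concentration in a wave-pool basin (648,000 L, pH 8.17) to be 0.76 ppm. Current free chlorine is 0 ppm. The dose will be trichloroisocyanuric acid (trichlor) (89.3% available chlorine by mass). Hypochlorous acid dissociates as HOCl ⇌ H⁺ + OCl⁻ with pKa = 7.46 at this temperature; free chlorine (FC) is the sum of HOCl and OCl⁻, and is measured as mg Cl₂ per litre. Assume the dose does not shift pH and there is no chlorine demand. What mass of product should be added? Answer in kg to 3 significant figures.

(a) 2.25 ppm; (b) 3.38 kg

(a) [OCl⁻]/[HOCl] = 10^(pH − pKa) = 10^(7.26 − 7.5) = 10^-0.24 = 0.5754.
(a) Fraction as HOCl = 1 / (1 + 0.5754) = 0.6347.
(a) OCl⁻ = (1 − 0.6347) × 6.16 ppm = 2.25 ppm.

(b) [OCl⁻]/[HOCl] = 10^(pH − pKa) = 10^(8.17 − 7.46) = 5.129; fraction as HOCl = 1/(1 + 5.129) = 0.1632.
(b) Free chlorine required for 0.76 ppm HOCl: 0.76 / 0.1632 = 4.658 ppm.
(b) FC to add: 4.658 − 0 = 4.658 mg/L as Cl₂.
(b) Cl₂ equivalent: 4.658 mg/L × 648,000 L = 3018 g.
(b) Product at 89.3% available Cl: 3018 / 0.893 = 3380 g.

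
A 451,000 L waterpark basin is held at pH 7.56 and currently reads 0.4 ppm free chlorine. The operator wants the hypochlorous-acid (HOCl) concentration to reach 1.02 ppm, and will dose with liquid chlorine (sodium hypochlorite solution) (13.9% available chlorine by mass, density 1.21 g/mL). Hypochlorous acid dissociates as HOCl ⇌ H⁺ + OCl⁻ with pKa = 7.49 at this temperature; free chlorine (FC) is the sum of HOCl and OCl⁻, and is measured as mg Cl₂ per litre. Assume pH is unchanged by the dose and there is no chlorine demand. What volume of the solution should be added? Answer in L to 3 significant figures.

[OCl⁻]/[HOCl] = 10^(pH − pKa) = 10^(7.56 − 7.49) = 1.175; fraction as HOCl = 1/(1 + 1.175) = 0.4598.
Free chlorine required for 1.02 ppm HOCl: 1.02 / 0.4598 = 2.218 ppm.
FC to add: 2.218 − 0.4 = 1.818 mg/L as Cl₂.
Cl₂ equivalent: 1.818 mg/L × 451,000 L = 820.1 g.
Product at 13.9% available Cl: 820.1 / 0.139 = 5900 g.
Volume: 5900 g ÷ 1.21 g/mL = 4876 mL.

4.88 L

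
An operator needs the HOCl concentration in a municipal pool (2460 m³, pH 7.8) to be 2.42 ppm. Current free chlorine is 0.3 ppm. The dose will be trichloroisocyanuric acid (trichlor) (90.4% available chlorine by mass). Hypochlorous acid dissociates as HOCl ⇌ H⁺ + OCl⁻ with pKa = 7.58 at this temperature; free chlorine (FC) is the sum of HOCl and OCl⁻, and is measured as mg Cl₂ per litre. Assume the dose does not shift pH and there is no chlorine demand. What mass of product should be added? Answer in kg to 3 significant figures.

16.7 kg

Volume: 2460 m³ = 2,460,000 L.
[OCl⁻]/[HOCl] = 10^(pH − pKa) = 10^(7.8 − 7.58) = 1.66; fraction as HOCl = 1/(1 + 1.66) = 0.376.
Free chlorine required for 2.42 ppm HOCl: 2.42 / 0.376 = 6.436 ppm.
FC to add: 6.436 − 0.3 = 6.136 mg/L as Cl₂.
Cl₂ equivalent: 6.136 mg/L × 2,460,000 L = 15,100 g.
Product at 90.4% available Cl: 15,100 / 0.904 = 16,700 g.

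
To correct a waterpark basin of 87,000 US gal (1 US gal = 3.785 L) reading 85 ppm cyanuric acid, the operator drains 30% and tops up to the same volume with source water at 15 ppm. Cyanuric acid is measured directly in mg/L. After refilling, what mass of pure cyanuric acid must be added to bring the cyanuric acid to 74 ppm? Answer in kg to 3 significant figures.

3.29 kg

Volume: 87,000 US gal × 3.785 L/gal = 329,295 L.
After draining 30% and refilling: 85 × 0.70 + 15 × 0.30 = 64 ppm.
Deficit to target: 74 − 64 = 10 mg/L.
Mass: 10 mg/L × 329,295 L = 3293 g cyanuric acid.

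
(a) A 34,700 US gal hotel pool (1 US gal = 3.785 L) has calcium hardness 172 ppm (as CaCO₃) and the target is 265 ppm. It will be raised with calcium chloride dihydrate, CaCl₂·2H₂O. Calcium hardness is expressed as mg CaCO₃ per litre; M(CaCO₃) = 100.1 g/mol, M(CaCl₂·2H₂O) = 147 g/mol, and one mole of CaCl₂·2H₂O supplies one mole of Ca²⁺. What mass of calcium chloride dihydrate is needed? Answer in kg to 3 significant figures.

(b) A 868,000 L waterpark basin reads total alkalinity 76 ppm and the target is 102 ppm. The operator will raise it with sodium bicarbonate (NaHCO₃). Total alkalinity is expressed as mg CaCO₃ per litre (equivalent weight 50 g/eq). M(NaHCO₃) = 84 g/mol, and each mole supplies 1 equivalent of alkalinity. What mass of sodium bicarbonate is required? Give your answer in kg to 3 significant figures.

(a) 17.9 kg; (b) 37.9 kg

(a) Volume: 34,700 US gal × 3.785 L/gal = 131,340 L.
(a) Hardness to add: (265 − 172) = 93 mg/L as CaCO₃ × 131,340 L = 12,210 g as CaCO₃.
(a) Moles of Ca²⁺ (1 mol Ca²⁺ ≡ 1 mol CaCO₃): 12,210 / 100.1 g/mol = 122 mol.
(a) Mass of CaCl₂·2H₂O: 122 × 147 = 17,940 g.

(b) Alkalinity to add: (102 − 76) = 26 mg/L as CaCO₃ × 868,000 L = 22,570 g as CaCO₃.
(b) Equivalents: 22,570 g ÷ 50 g/eq = 451.4 eq.
(b) NaHCO₃ supplies 1 eq per mole → 451.4 mol.
(b) Mass: 451.4 mol × 84 g/mol = 37,910 g.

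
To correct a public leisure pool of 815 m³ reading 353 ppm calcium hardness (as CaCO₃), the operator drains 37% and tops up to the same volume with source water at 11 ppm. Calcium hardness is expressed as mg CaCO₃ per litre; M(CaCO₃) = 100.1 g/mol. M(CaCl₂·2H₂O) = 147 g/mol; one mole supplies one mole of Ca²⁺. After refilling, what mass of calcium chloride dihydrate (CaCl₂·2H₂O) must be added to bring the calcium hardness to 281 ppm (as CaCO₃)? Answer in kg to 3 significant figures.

65.3 kg

Volume: 815 m³ = 815,000 L.
After draining 37% and refilling: 353 × 0.63 + 11 × 0.37 = 226.46 ppm.
Deficit to target: 281 − 226.46 = 54.54 mg/L.
As CaCO₃: 54.54 mg/L × 815,000 L = 44,450 g; ÷ 100.1 = 444.1 mol Ca²⁺.
Mass: 444.1 × 147 = 65,280 g.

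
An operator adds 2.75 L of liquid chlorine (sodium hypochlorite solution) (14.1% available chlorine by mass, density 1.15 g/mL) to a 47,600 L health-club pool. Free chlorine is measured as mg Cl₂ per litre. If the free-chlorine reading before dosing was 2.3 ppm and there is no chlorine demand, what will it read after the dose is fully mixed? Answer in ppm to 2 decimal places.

11.67 ppm

Mass of solution: 2.75 L × 1000 mL/L × 1.15 g/mL = 3162 g.
Available chlorine delivered: 3162 g × 0.141 = 445.9 g as Cl₂.
Concentration rise: 445.9 g / 47,600 L = 9.368 mg/L = 9.37 ppm.
Final FC: 2.3 + 9.37 = 11.67 ppm.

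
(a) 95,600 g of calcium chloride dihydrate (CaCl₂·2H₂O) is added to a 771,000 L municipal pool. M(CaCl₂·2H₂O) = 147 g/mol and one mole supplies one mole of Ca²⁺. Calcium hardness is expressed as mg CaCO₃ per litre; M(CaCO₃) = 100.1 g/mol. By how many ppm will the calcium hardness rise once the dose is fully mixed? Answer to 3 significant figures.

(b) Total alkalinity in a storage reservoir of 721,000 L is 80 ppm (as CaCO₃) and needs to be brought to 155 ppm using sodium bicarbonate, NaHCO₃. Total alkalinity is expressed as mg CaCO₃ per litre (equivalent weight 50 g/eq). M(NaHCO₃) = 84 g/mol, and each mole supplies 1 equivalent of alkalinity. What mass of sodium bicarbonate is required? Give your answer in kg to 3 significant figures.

(a) 84.4 ppm; (b) 90.8 kg

(a) Moles of Ca²⁺: 95,600 g ÷ 147 g/mol = 650.3 mol.
(a) As CaCO₃: 650.3 mol × 100.1 g/mol = 65,100 g.
(a) Rise: 65,100 g / 771,000 L × 1000 = 84.43 mg/L.

(b) Alkalinity to add: (155 − 80) = 75 mg/L as CaCO₃ × 721,000 L = 54,080 g as CaCO₃.
(b) Equivalents: 54,080 g ÷ 50 g/eq = 1082 eq.
(b) NaHCO₃ supplies 1 eq per mole → 1082 mol.
(b) Mass: 1082 mol × 84 g/mol = 90,850 g.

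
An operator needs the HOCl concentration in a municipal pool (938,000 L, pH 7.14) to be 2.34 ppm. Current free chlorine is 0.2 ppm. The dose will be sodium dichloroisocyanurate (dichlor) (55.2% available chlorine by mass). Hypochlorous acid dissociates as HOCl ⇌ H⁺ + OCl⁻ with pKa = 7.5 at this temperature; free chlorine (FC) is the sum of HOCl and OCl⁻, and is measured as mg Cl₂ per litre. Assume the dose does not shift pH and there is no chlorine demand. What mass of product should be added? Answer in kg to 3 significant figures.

[OCl⁻]/[HOCl] = 10^(pH − pKa) = 10^(7.14 − 7.5) = 0.4365; fraction as HOCl = 1/(1 + 0.4365) = 0.6961.
Free chlorine required for 2.34 ppm HOCl: 2.34 / 0.6961 = 3.361 ppm.
FC to add: 3.361 − 0.2 = 3.161 mg/L as Cl₂.
Cl₂ equivalent: 3.161 mg/L × 938,000 L = 2965 g.
Product at 55.2% available Cl: 2965 / 0.552 = 5372 g.

5.37 kg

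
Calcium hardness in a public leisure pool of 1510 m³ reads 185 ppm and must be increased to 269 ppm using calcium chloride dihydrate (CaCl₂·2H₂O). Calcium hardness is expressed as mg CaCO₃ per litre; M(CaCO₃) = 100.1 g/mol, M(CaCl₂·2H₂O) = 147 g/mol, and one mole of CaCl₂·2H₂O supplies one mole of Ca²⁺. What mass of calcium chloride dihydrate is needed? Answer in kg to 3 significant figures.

Volume: 1510 m³ = 1,510,000 L.
Hardness to add: (269 − 185) = 84 mg/L as CaCO₃ × 1,510,000 L = 126,800 g as CaCO₃.
Moles of Ca²⁺ (1 mol Ca²⁺ ≡ 1 mol CaCO₃): 126,800 / 100.1 g/mol = 1267 mol.
Mass of CaCl₂·2H₂O: 1267 × 147 = 186,300 g.

186 kg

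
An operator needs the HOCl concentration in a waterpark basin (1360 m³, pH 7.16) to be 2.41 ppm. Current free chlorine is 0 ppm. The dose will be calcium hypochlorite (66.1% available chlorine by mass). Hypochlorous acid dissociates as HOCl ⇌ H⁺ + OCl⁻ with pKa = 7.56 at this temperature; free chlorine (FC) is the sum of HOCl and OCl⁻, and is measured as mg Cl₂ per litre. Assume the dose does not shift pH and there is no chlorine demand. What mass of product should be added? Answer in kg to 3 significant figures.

Volume: 1360 m³ = 1,360,000 L.
[OCl⁻]/[HOCl] = 10^(pH − pKa) = 10^(7.16 − 7.56) = 0.3981; fraction as HOCl = 1/(1 + 0.3981) = 0.7153.
Free chlorine required for 2.41 ppm HOCl: 2.41 / 0.7153 = 3.369 ppm.
FC to add: 3.369 − 0 = 3.369 mg/L as Cl₂.
Cl₂ equivalent: 3.369 mg/L × 1,360,000 L = 4582 g.
Product at 66.1% available Cl: 4582 / 0.661 = 6933 g.

6.93 kg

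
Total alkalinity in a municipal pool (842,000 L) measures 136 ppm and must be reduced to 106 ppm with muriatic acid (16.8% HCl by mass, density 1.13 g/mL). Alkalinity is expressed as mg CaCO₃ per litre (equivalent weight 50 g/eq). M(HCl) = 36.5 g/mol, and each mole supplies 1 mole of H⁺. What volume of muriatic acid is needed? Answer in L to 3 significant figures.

97.1 L

Alkalinity to neutralize: (136 − 106) = 30 mg/L as CaCO₃ × 842,000 L = 25,260 g as CaCO₃.
Equivalents of H⁺ required: 25,260 ÷ 50 g/eq = 505.2 eq = 505.2 mol HCl.
Mass of HCl: 505.2 × 36.5 = 18,440 g.
Mass of 16.8% solution: 18,440 / 0.168 = 109,800 g.
Volume: 109,800 g ÷ 1.13 g/mL = 97,130 mL.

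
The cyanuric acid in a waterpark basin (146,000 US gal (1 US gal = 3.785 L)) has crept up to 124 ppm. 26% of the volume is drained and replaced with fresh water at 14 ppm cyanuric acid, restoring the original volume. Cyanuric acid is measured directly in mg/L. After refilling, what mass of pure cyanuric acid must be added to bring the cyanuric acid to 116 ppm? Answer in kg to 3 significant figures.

Volume: 146,000 US gal × 3.785 L/gal = 552,610 L.
After draining 26% and refilling: 124 × 0.74 + 14 × 0.26 = 95.4 ppm.
Deficit to target: 116 − 95.4 = 20.6 mg/L.
Mass: 20.6 mg/L × 552,610 L = 11,380 g cyanuric acid.

11.4 kg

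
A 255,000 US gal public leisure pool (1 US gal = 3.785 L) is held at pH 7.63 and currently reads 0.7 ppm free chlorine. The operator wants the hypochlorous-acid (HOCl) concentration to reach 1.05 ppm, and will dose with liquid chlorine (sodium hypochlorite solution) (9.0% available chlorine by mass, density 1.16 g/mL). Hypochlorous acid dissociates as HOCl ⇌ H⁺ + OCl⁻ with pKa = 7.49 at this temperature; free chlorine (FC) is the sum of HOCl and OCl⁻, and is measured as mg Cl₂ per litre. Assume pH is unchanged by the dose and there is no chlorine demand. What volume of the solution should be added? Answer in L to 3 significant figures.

16.6 L

Volume: 255,000 US gal × 3.785 L/gal = 965,175 L.
[OCl⁻]/[HOCl] = 10^(pH − pKa) = 10^(7.63 − 7.49) = 1.38; fraction as HOCl = 1/(1 + 1.38) = 0.4201.
Free chlorine required for 1.05 ppm HOCl: 1.05 / 0.4201 = 2.499 ppm.
FC to add: 2.499 − 0.7 = 1.799 mg/L as Cl₂.
Cl₂ equivalent: 1.799 mg/L × 965,175 L = 1737 g.
Product at 9.0% available Cl: 1737 / 0.09 = 19,300 g.
Volume: 19,300 g ÷ 1.16 g/mL = 16,640 mL.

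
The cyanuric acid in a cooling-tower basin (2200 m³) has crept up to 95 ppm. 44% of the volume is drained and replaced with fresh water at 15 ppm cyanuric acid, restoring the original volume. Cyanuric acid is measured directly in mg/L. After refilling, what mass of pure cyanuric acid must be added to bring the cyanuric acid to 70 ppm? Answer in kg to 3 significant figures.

22.4 kg

Volume: 2200 m³ = 2,200,000 L.
After draining 44% and refilling: 95 × 0.56 + 15 × 0.44 = 59.8 ppm.
Deficit to target: 70 − 59.8 = 10.2 mg/L.
Mass: 10.2 mg/L × 2,200,000 L = 22,440 g cyanuric acid.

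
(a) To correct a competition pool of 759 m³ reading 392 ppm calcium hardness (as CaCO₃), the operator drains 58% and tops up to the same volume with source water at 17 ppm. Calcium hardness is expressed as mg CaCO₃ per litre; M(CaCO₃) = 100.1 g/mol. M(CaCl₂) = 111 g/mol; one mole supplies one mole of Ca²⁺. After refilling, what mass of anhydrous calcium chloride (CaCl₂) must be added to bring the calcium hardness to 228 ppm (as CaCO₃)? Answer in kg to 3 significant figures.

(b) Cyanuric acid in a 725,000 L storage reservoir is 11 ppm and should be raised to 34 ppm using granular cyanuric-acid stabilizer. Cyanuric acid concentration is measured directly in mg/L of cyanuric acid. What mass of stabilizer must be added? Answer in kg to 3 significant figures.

(a) 45.0 kg; (b) 16.7 kg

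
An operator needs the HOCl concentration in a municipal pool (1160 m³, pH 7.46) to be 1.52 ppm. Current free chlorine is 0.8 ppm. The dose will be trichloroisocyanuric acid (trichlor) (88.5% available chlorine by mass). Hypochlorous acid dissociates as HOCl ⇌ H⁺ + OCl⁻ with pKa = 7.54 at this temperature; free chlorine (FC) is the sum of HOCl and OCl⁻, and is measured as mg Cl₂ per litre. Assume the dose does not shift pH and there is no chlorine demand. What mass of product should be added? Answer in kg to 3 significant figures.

2.60 kg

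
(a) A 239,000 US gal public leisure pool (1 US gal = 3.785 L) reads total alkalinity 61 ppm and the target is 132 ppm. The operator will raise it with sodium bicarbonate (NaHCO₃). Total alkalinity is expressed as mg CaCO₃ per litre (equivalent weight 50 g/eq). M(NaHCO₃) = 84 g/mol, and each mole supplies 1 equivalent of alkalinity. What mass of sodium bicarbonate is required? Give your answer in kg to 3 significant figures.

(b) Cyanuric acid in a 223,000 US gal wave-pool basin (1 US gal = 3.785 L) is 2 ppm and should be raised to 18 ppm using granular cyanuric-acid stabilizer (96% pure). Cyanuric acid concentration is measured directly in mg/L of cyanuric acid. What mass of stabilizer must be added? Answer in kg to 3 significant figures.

(a) Volume: 239,000 US gal × 3.785 L/gal = 904,615 L.
(a) Alkalinity to add: (132 − 61) = 71 mg/L as CaCO₃ × 904,615 L = 64,230 g as CaCO₃.
(a) Equivalents: 64,230 g ÷ 50 g/eq = 1285 eq.
(a) NaHCO₃ supplies 1 eq per mole → 1285 mol.
(a) Mass: 1285 mol × 84 g/mol = 107,900 g.

(b) Volume: 223,000 US gal × 3.785 L/gal = 844,055 L.
(b) CYA to add: (18 − 2) = 16 mg/L × 844,055 L = 13,500 g cyanuric acid.
(b) At 96% purity: 13,500 / 0.96 = 14,070 g product.

(a) 108 kg; (b) 14.1 kg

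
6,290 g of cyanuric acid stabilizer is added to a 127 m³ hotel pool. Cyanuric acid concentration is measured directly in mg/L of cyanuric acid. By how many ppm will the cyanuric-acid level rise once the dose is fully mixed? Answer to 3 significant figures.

49.5 ppm

Volume: 127 m³ = 127,000 L.
Rise: 6,290 g / 127,000 L × 1000 = 49.53 mg/L.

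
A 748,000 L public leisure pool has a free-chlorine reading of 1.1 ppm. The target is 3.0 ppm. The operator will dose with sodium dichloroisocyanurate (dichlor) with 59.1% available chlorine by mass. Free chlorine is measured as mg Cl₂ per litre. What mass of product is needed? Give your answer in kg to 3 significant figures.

Chlorine deficit: 3.0 − 1.1 = 1.9 ppm = 1.9 mg/L as Cl₂.
Cl₂ equivalent needed: 1.9 mg/L × 748,000 L = 1,421,000 mg = 1421 g.
Product at 59.1% available chlorine: 1421 / 0.591 = 2405 g.

2.40 kg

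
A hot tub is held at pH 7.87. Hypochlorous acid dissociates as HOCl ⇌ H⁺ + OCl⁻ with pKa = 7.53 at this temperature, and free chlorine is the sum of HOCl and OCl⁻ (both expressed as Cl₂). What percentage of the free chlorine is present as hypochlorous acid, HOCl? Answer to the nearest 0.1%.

31.4%

[OCl⁻]/[HOCl] = 10^(pH − pKa) = 10^(7.87 − 7.53) = 10^0.34 = 2.188.
Fraction as HOCl = 1 / (1 + 2.188) = 0.3137.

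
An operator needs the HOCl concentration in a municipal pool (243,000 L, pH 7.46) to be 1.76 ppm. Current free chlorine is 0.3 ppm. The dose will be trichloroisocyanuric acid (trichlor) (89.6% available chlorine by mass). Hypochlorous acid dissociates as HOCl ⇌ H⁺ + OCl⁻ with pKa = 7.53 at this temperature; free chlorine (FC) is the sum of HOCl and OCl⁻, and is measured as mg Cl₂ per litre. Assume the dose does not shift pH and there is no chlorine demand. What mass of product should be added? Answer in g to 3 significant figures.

[OCl⁻]/[HOCl] = 10^(pH − pKa) = 10^(7.46 − 7.53) = 0.8511; fraction as HOCl = 1/(1 + 0.8511) = 0.5402.
Free chlorine required for 1.76 ppm HOCl: 1.76 / 0.5402 = 3.258 ppm.
FC to add: 3.258 − 0.3 = 2.958 mg/L as Cl₂.
Cl₂ equivalent: 2.958 mg/L × 243,000 L = 718.8 g.
Product at 89.6% available Cl: 718.8 / 0.896 = 802.2 g.

802 g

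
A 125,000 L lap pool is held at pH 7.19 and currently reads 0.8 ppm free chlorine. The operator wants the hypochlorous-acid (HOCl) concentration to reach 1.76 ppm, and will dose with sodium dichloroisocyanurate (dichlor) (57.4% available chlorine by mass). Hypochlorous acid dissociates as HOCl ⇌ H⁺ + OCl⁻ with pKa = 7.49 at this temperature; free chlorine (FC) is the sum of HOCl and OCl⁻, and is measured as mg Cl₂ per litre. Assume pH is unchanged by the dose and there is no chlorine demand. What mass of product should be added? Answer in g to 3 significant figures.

[OCl⁻]/[HOCl] = 10^(pH − pKa) = 10^(7.19 − 7.49) = 0.5012; fraction as HOCl = 1/(1 + 0.5012) = 0.6661.
Free chlorine required for 1.76 ppm HOCl: 1.76 / 0.6661 = 2.642 ppm.
FC to add: 2.642 − 0.8 = 1.842 mg/L as Cl₂.
Cl₂ equivalent: 1.842 mg/L × 125,000 L = 230.3 g.
Product at 57.4% available Cl: 230.3 / 0.574 = 401.2 g.

401 g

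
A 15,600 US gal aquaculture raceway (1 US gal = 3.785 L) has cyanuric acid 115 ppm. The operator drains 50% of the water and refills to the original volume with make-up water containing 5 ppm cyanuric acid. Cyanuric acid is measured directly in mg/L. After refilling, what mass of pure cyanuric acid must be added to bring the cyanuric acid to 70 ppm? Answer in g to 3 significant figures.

Volume: 15,600 US gal × 3.785 L/gal = 59,046 L.
After draining 50% and refilling: 115 × 0.50 + 5 × 0.50 = 60 ppm.
Deficit to target: 70 − 60 = 10 mg/L.
Mass: 10 mg/L × 59,046 L = 590.5 g cyanuric acid.

590 g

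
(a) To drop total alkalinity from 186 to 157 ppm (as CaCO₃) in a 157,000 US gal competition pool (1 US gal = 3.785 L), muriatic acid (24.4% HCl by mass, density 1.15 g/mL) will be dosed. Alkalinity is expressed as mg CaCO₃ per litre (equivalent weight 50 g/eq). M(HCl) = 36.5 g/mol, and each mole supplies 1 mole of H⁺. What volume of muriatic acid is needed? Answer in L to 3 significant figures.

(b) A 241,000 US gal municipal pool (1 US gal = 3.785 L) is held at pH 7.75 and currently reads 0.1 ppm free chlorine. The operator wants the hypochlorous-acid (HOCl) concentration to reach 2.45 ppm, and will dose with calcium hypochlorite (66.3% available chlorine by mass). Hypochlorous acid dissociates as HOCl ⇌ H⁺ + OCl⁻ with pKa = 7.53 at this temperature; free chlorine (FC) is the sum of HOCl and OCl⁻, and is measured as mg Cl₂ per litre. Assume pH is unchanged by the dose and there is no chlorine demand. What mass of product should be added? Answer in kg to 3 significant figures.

(a) 44.8 L; (b) 8.83 kg

(a) Volume: 157,000 US gal × 3.785 L/gal = 594,245 L.
(a) Alkalinity to neutralize: (186 − 157) = 29 mg/L as CaCO₃ × 594,245 L = 17,230 g as CaCO₃.
(a) Equivalents of H⁺ required: 17,230 ÷ 50 g/eq = 344.7 eq = 344.7 mol HCl.
(a) Mass of HCl: 344.7 × 36.5 = 12,580 g.
(a) Mass of 24.4% solution: 12,580 / 0.244 = 51,560 g.
(a) Volume: 51,560 g ÷ 1.15 g/mL = 44,830 mL.

(b) Volume: 241,000 US gal × 3.785 L/gal = 912,185 L.
(b) [OCl⁻]/[HOCl] = 10^(pH − pKa) = 10^(7.75 − 7.53) = 1.66; fraction as HOCl = 1/(1 + 1.66) = 0.376.
(b) Free chlorine required for 2.45 ppm HOCl: 2.45 / 0.376 = 6.516 ppm.
(b) FC to add: 6.516 − 0.1 = 6.416 mg/L as Cl₂.
(b) Cl₂ equivalent: 6.416 mg/L × 912,185 L = 5853 g.
(b) Product at 66.3% available Cl: 5853 / 0.663 = 8827 g.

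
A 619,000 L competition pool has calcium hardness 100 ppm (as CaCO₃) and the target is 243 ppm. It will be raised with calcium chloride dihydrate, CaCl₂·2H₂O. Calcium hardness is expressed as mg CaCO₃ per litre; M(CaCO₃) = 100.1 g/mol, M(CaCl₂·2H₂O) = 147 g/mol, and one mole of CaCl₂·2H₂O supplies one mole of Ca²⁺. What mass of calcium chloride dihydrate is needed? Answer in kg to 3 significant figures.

130 kg

Hardness to add: (243 − 100) = 143 mg/L as CaCO₃ × 619,000 L = 88,520 g as CaCO₃.
Moles of Ca²⁺ (1 mol Ca²⁺ ≡ 1 mol CaCO₃): 88,520 / 100.1 g/mol = 884.3 mol.
Mass of CaCl₂·2H₂O: 884.3 × 147 = 130,000 g.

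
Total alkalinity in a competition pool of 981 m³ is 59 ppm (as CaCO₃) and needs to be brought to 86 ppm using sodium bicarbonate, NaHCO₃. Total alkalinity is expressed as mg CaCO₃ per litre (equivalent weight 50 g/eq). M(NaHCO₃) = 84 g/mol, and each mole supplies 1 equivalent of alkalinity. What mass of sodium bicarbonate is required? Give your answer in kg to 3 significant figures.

Volume: 981 m³ = 981,000 L.
Alkalinity to add: (86 − 59) = 27 mg/L as CaCO₃ × 981,000 L = 26,490 g as CaCO₃.
Equivalents: 26,490 g ÷ 50 g/eq = 529.7 eq.
NaHCO₃ supplies 1 eq per mole → 529.7 mol.
Mass: 529.7 mol × 84 g/mol = 44,500 g.

44.5 kg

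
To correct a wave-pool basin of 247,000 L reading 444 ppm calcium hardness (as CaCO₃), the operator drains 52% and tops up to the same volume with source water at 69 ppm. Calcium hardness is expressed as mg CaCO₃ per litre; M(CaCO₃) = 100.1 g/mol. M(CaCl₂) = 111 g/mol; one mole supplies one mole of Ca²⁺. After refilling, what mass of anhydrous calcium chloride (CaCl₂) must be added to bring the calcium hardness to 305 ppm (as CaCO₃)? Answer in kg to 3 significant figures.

After draining 52% and refilling: 444 × 0.48 + 69 × 0.52 = 249 ppm.
Deficit to target: 305 − 249 = 56 mg/L.
As CaCO₃: 56 mg/L × 247,000 L = 13,830 g; ÷ 100.1 = 138.2 mol Ca²⁺.
Mass: 138.2 × 111 = 15,340 g.

15.3 kg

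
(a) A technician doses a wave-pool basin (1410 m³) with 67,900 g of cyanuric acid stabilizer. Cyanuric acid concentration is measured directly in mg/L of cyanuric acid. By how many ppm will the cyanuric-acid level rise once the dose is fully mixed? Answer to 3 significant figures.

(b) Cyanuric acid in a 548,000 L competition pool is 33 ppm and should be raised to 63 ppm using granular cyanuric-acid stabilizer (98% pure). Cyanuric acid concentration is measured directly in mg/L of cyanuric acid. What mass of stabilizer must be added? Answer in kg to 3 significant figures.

(a) 48.2 ppm; (b) 16.8 kg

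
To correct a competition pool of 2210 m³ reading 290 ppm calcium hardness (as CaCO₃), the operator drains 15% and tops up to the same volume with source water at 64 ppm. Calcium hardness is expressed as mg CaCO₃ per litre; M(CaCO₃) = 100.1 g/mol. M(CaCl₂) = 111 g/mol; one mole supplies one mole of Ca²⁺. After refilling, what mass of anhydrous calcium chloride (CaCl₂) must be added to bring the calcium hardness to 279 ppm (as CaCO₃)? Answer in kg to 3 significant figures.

56.1 kg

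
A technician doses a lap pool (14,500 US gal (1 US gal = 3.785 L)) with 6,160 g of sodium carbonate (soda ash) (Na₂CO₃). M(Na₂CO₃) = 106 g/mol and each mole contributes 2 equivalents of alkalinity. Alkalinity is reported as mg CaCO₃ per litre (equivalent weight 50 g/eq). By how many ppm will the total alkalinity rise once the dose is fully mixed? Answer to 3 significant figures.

106 ppm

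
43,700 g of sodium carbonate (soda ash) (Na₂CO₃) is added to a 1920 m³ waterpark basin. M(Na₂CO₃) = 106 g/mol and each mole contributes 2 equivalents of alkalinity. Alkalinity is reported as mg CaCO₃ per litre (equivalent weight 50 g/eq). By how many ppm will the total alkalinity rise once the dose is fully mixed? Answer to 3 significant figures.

21.5 ppm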